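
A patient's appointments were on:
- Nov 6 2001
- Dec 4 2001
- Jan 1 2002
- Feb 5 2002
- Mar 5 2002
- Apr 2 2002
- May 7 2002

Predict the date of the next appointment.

Jun 4 2002

Gaps: 28, 28, 35, 28, 28, 35 days — a mix of 28 and 35. Every date is a Tuesday.
Each is the 1st Tuesday of its month.
1st Tuesday of June 2002: Jun 4 2002.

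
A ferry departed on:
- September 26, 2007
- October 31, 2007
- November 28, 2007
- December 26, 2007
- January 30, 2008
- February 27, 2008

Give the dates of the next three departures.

March 26, 2008; April 30, 2008; May 28, 2008

All Wednesdays; the gaps (35, 28, 28, 35, 28) vary with month length.
This is the last Wednesday of each month.
Last Wednesday of March 2008: March 26, 2008.
April 2008 ends with Wednesday April 30, 2008.
Last Wednesday of May 2008: May 28, 2008.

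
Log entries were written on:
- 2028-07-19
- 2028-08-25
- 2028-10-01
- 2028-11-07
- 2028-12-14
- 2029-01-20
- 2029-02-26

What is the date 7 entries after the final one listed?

The spacing is 37, 37, 37, 37, 37, 37 days — always 37 days.
2029-02-26 + 37 days = 2029-04-04.
2029-04-04 + 37 days = 2029-05-11.
2029-05-11 + 37 days = 2029-06-17.
2029-06-17 + 37 days = 2029-07-24.
2029-07-24 + 37 days = 2029-08-30.
2029-08-30 + 37 days = 2029-10-06.
2029-10-06 + 37 days = 2029-11-12.

2029-11-12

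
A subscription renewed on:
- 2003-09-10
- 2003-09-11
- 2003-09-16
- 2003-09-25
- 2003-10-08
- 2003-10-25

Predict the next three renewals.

Intervals are 1, 5, 9, 13, 17 days — an arithmetic progression with common difference 4.
Next gap: 21 days. 2003-10-25 + 21 days = 2003-11-15.
Next gap: 25 days. 2003-11-15 + 25 days = 2003-12-10.
Next gap: 29 days. 2003-12-10 + 29 days = 2004-01-08.

2003-11-15, 2003-12-10, 2004-01-08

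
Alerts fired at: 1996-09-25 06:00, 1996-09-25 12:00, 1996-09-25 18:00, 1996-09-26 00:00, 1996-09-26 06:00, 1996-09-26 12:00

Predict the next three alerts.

1996-09-26 18:00, 1996-09-27 00:00, 1996-09-27 06:00

Gaps: 6, 6, 6, 6, 6 hours — each event is 6 hours after the previous one.
1996-09-26 12:00 + 6 h = 1996-09-26 18:00.
1996-09-26 18:00 + 6 h = 1996-09-27 00:00.
1996-09-27 00:00 + 6 h = 1996-09-27 06:00.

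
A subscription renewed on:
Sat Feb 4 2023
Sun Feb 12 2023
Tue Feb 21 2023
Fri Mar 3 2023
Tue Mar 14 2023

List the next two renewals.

Sun Mar 26 2023, Sat Apr 8 2023

Intervals are 8, 9, 10, 11 days — an arithmetic progression with common difference 1.
Next gap: 12 days. Tue Mar 14 2023 + 12 days = Sun Mar 26 2023.
Next gap: 13 days. Sun Mar 26 2023 + 13 days = Sat Apr 8 2023.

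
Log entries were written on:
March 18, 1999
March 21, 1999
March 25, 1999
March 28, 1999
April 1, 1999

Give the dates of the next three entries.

Every event lands on a Thursday or Sunday (gaps cycle 3, 4, 3, 4).
So the schedule is: every Thursday and Sunday.
Next Sunday: April 4, 1999.
The following Thursday is April 8, 1999.
The following Sunday is April 11, 1999.

April 4, 1999; April 8, 1999; April 11, 1999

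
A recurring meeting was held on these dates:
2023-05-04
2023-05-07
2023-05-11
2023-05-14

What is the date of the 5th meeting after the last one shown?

2023-06-01

Gaps: 3, 4, 3 days — not constant, but cyclic with period 2.
The events fall on every Thursday and Sunday.
Next Thursday: 2023-05-18.
The following Sunday is 2023-05-21.
Next Thursday: 2023-05-25.
Next Sunday: 2023-05-28.
The following Thursday is 2023-06-01.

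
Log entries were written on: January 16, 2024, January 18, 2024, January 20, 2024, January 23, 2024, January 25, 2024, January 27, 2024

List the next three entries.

January 30, 2024; February 1, 2024; February 3, 2024

Every event lands on a Tuesday or Thursday or Saturday (gaps cycle 2, 2, 3, 2, 2).
So the schedule is: every Tuesday, Thursday and Saturday.
Next Tuesday: January 30, 2024.
Next Thursday: February 1, 2024.
Next Saturday: February 3, 2024.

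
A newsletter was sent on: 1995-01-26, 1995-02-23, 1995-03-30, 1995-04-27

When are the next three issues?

1995-05-25, 1995-06-29, 1995-07-27

Every date is a Thursday; gaps 28, 35, 28 days.
Each is the last Thursday of its month (at least one falls on the 29th or later, ruling out '4th Thursday').
May 1995 ends with Thursday 1995-05-25.
Last Thursday of June 1995: 1995-06-29.
July 1995 ends with Thursday 1995-07-27.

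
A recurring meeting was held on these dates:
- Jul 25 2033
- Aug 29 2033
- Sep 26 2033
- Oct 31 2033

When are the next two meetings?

These are Mondays with 35, 28, 35-day gaps.
Each is the final Monday of its month — Aug 29 2033 is past the 28th, so '4th Monday' doesn't fit.
November 2033 ends with Monday Nov 28 2033.
December 2033 ends with Monday Dec 26 2033.

Nov 28 2033, Dec 26 2033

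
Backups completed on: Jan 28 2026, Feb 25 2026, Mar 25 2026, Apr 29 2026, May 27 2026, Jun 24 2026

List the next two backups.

These are Wednesdays with 28, 28, 35, 28, 28-day gaps.
Each is the final Wednesday of its month — Apr 29 2026 is past the 28th, so '4th Wednesday' doesn't fit.
Last Wednesday of July 2026: Jul 29 2026.
August 2026 ends with Wednesday Aug 26 2026.

Jul 29 2026, Aug 26 2026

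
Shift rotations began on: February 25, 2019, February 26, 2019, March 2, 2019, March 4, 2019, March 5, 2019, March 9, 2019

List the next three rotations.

March 11, 2019; March 12, 2019; March 16, 2019

Every event lands on a Monday or Tuesday or Saturday (gaps cycle 1, 4, 2, 1, 4).
So the schedule is: every Monday, Tuesday and Saturday.
The following Monday is March 11, 2019.
The following Tuesday is March 12, 2019.
Next Saturday: March 16, 2019.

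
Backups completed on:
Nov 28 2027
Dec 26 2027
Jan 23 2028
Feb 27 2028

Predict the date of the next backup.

Mar 26 2028

Gaps: 28, 28, 35 days — a mix of 28 and 35. Every date is a Sunday.
Each is the 4th Sunday of its month.
March 2028 — 4th Sunday is Mar 26 2028.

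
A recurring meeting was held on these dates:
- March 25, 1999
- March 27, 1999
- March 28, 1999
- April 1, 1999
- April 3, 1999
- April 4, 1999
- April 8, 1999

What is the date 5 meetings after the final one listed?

April 18, 1999

Gaps: 2, 1, 4, 2, 1, 4 days — not constant, but cyclic with period 3.
The events fall on every Thursday, Saturday and Sunday.
The following Saturday is April 10, 1999.
The following Sunday is April 11, 1999.
Next Thursday: April 15, 1999.
The following Saturday is April 17, 1999.
The following Sunday is April 18, 1999.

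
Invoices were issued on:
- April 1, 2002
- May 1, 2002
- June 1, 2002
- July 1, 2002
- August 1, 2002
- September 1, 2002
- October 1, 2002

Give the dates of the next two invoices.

November 1, 2002; December 1, 2002

Gaps: 30, 31, 30, 31, 31, 30 days — not constant. Every event is on the 1st of the month.
Pattern: the 1st of each month.
Next: November 2002 → November 1, 2002.
Next: December 2002 → December 1, 2002.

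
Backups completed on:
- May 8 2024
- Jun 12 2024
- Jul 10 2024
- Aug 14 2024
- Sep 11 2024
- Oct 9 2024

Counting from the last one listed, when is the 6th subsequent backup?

These are Wednesdays at 28- or 35-day spacing (35, 28, 35, 28, 28).
The pattern: 2nd Wednesday of the month.
November 2024 — 2nd Wednesday is Nov 13 2024.
2nd Wednesday of December 2024: Dec 11 2024.
January 2025 — 2nd Wednesday is Jan 8 2025.
2nd Wednesday of February 2025: Feb 12 2025.
2nd Wednesday of March 2025: Mar 12 2025.
2nd Wednesday of April 2025: Apr 9 2025.

Apr 9 2025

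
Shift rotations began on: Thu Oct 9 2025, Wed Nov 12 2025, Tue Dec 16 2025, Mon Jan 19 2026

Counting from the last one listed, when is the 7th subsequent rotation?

Mon Sep 14 2026

The spacing is 34, 34, 34 days — always 34 days.
Mon Jan 19 2026 + 34 days = Sun Feb 22 2026.
Sun Feb 22 2026 + 34 days = Sat Mar 28 2026.
Sat Mar 28 2026 + 34 days = Fri May 1 2026.
Fri May 1 2026 + 34 days = Thu Jun 4 2026.
Thu Jun 4 2026 + 34 days = Wed Jul 8 2026.
Wed Jul 8 2026 + 34 days = Tue Aug 11 2026.
Tue Aug 11 2026 + 34 days = Mon Sep 14 2026.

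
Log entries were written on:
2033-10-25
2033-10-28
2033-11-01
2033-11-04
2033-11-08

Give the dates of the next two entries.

2033-11-11, 2033-11-15

The gap pattern 3, 4, 3, 4 repeats every 2 events.
These are the Tuesdays and Fridays of each week.
Next Friday: 2033-11-11.
Next Tuesday: 2033-11-15.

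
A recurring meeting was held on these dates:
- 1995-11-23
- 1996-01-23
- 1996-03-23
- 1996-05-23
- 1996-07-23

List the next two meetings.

Gaps: 61, 60, 61, 61 days — not constant. Every event is on the 23rd of the month.
Pattern: the 23rd of every 2 months.
Next: September 1996 → 1996-09-23.
Next: November 1996 → 1996-11-23.

1996-09-23, 1996-11-23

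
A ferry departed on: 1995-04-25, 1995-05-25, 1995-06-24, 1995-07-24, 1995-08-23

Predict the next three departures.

Gaps between consecutive events: 30, 30, 30, 30 days — a constant 30-day interval.
1995-08-23 + 30 days = 1995-09-22.
1995-09-22 + 30 days = 1995-10-22.
1995-10-22 + 30 days = 1995-11-21.

1995-09-22, 1995-10-22, 1995-11-21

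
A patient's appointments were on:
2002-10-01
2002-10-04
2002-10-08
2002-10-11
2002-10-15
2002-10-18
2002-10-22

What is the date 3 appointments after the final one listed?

Gaps: 3, 4, 3, 4, 3, 4 days — not constant, but cyclic with period 2.
The events fall on every Tuesday and Friday.
Next Friday: 2002-10-25.
The following Tuesday is 2002-10-29.
Next Friday: 2002-11-01.

2002-11-01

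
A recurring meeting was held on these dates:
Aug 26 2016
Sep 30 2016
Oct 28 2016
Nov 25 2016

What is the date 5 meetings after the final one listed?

Apr 28 2017

These are Fridays with 35, 28, 28-day gaps.
Each is the final Friday of its month — Sep 30 2016 is past the 28th, so '4th Friday' doesn't fit.
Last Friday of December 2016: Dec 30 2016.
Last Friday of January 2017: Jan 27 2017.
Last Friday of February 2017: Feb 24 2017.
March 2017 ends with Friday Mar 31 2017.
April 2017 ends with Friday Apr 28 2017.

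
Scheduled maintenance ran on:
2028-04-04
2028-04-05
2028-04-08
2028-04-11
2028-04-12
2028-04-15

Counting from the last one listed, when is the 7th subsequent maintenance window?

Every event lands on a Tuesday or Wednesday or Saturday (gaps cycle 1, 3, 3, 1, 3).
So the schedule is: every Tuesday, Wednesday and Saturday.
Next Tuesday: 2028-04-18.
The following Wednesday is 2028-04-19.
Next Saturday: 2028-04-22.
Next Tuesday: 2028-04-25.
The following Wednesday is 2028-04-26.
Next Saturday: 2028-04-29.
The following Tuesday is 2028-05-02.

2028-05-02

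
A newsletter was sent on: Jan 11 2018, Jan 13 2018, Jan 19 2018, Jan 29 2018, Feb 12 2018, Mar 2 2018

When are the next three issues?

Mar 24 2018, Apr 19 2018, May 19 2018

Intervals are 2, 6, 10, 14, 18 days — an arithmetic progression with common difference 4.
Next gap: 22 days. Mar 2 2018 + 22 days = Mar 24 2018.
Next gap: 26 days. Mar 24 2018 + 26 days = Apr 19 2018.
Next gap: 30 days. Apr 19 2018 + 30 days = May 19 2018.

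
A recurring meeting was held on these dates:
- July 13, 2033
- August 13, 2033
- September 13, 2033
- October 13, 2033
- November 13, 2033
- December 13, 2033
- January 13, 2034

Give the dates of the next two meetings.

The day-of-month is always 13 (31, 31, 30, 31, 30, 31 days between events).
So this recurs on the 13th of each month.
Next: February 2034 → February 13, 2034.
March 2034: March 13, 2034.

February 13, 2034; March 13, 2034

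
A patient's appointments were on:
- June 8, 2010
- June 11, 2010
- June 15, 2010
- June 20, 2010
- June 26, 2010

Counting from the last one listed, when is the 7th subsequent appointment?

Gaps: 3, 4, 5, 6 days — each gap is 1 larger than the previous one.
Next gap: 7 days. June 26, 2010 + 7 days = July 3, 2010.
Next gap: 8 days. July 3, 2010 + 8 days = July 11, 2010.
Next gap: 9 days. July 11, 2010 + 9 days = July 20, 2010.
Next gap: 10 days. July 20, 2010 + 10 days = July 30, 2010.
Next gap: 11 days. July 30, 2010 + 11 days = August 10, 2010.
Next gap: 12 days. August 10, 2010 + 12 days = August 22, 2010.
Next gap: 13 days. August 22, 2010 + 13 days = September 4, 2010.

September 4, 2010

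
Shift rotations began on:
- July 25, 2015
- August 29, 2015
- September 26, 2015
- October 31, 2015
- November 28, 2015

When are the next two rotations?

All Saturdays; the gaps (35, 28, 35, 28) vary with month length.
This is the last Saturday of each month.
December 2015 ends with Saturday December 26, 2015.
January 2016 ends with Saturday January 30, 2016.

December 26, 2015; January 30, 2016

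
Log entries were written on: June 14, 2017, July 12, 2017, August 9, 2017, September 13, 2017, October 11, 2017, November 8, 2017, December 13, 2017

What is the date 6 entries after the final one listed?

June 13, 2018

All dates are Wednesdays, 28, 28, 35, 28, 28, 35 days apart.
Specifically, the 2nd Wednesday of each month.
2nd Wednesday of January 2018: January 10, 2018.
February 2018 — 2nd Wednesday is February 14, 2018.
2nd Wednesday of March 2018: March 14, 2018.
2nd Wednesday of April 2018: April 11, 2018.
2nd Wednesday of May 2018: May 9, 2018.
2nd Wednesday of June 2018: June 13, 2018.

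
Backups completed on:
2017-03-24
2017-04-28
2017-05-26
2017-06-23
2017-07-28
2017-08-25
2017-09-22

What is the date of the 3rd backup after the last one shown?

These are Fridays at 28- or 35-day spacing (35, 28, 28, 35, 28, 28).
The pattern: 4th Friday of the month.
4th Friday of October 2017: 2017-10-27.
November 2017 — 4th Friday is 2017-11-24.
4th Friday of December 2017: 2017-12-22.

2017-12-22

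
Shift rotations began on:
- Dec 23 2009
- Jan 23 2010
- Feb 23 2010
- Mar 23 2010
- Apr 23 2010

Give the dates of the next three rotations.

Gaps: 31, 31, 28, 31 days — not constant. Every event is on the 23rd of the month.
Pattern: the 23rd of each month.
May 2010: May 23 2010.
June 2010: Jun 23 2010.
July 2010: Jul 23 2010.

May 23 2010, Jun 23 2010, Jul 23 2010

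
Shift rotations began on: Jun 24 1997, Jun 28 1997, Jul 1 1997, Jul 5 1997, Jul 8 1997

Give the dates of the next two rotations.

Every event lands on a Tuesday or Saturday (gaps cycle 4, 3, 4, 3).
So the schedule is: every Tuesday and Saturday.
Next Saturday: Jul 12 1997.
The following Tuesday is Jul 15 1997.

Jul 12 1997, Jul 15 1997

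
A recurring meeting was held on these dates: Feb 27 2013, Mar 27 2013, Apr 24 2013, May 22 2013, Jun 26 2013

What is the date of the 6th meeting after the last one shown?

These are Wednesdays at 28- or 35-day spacing (28, 28, 28, 35).
The pattern: 4th Wednesday of the month.
4th Wednesday of July 2013: Jul 24 2013.
4th Wednesday of August 2013: Aug 28 2013.
September 2013 — 4th Wednesday is Sep 25 2013.
October 2013 — 4th Wednesday is Oct 23 2013.
4th Wednesday of November 2013: Nov 27 2013.
4th Wednesday of December 2013: Dec 25 2013.

Dec 25 2013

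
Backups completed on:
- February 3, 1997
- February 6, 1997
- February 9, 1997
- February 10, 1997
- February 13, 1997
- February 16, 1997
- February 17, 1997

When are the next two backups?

Every event lands on a Monday or Thursday or Sunday (gaps cycle 3, 3, 1, 3, 3, 1).
So the schedule is: every Monday, Thursday and Sunday.
The following Thursday is February 20, 1997.
The following Sunday is February 23, 1997.

February 20, 1997; February 23, 1997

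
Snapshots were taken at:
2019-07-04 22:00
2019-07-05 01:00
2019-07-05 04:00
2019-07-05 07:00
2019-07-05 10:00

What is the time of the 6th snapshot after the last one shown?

Spacing: 3, 3, 3, 3 h — constant 3 h.
2019-07-05 10:00 + 3 h = 2019-07-05 13:00.
2019-07-05 13:00 + 3 h = 2019-07-05 16:00.
2019-07-05 16:00 + 3 h = 2019-07-05 19:00.
2019-07-05 19:00 + 3 h = 2019-07-05 22:00.
2019-07-05 22:00 + 3 h = 2019-07-06 01:00.
2019-07-06 01:00 + 3 h = 2019-07-06 04:00.

2019-07-06 04:00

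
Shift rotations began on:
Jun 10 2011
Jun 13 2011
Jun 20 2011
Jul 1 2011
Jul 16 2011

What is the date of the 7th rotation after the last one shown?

The spacing grows by 4 each time: 3, 7, 11, 15 days.
Next gap: 19 days. Jul 16 2011 + 19 days = Aug 4 2011.
Next gap: 23 days. Aug 4 2011 + 23 days = Aug 27 2011.
Next gap: 27 days. Aug 27 2011 + 27 days = Sep 23 2011.
Next gap: 31 days. Sep 23 2011 + 31 days = Oct 24 2011.
Next gap: 35 days. Oct 24 2011 + 35 days = Nov 28 2011.
Next gap: 39 days. Nov 28 2011 + 39 days = Jan 6 2012.
Next gap: 43 days. Jan 6 2012 + 43 days = Feb 18 2012.

Feb 18 2012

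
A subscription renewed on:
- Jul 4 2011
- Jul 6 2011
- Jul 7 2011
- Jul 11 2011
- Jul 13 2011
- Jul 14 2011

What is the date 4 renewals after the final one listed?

Every event lands on a Monday or Wednesday or Thursday (gaps cycle 2, 1, 4, 2, 1).
So the schedule is: every Monday, Wednesday and Thursday.
Next Monday: Jul 18 2011.
Next Wednesday: Jul 20 2011.
The following Thursday is Jul 21 2011.
The following Monday is Jul 25 2011.

Jul 25 2011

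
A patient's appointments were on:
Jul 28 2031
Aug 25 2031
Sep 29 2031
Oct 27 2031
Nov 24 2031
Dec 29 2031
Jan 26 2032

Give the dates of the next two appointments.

All Mondays; the gaps (28, 35, 28, 28, 35, 28) vary with month length.
This is the last Monday of each month.
February 2032 ends with Monday Feb 23 2032.
Last Monday of March 2032: Mar 29 2032.

Feb 23 2032, Mar 29 2032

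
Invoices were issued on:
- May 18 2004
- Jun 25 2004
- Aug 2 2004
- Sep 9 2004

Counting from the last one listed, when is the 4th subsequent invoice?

Gaps between consecutive events: 38, 38, 38 days — a constant 38-day interval.
Sep 9 2004 + 38 days = Oct 17 2004.
Oct 17 2004 + 38 days = Nov 24 2004.
Nov 24 2004 + 38 days = Jan 1 2005.
Jan 1 2005 + 38 days = Feb 8 2005.

Feb 8 2005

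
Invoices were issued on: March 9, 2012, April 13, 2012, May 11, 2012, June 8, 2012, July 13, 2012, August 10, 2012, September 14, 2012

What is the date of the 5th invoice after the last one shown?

February 8, 2013

Gaps: 35, 28, 28, 35, 28, 35 days — a mix of 28 and 35. Every date is a Friday.
Each is the 2nd Friday of its month.
2nd Friday of October 2012: October 12, 2012.
November 2012 — 2nd Friday is November 9, 2012.
December 2012 — 2nd Friday is December 14, 2012.
January 2013 — 2nd Friday is January 11, 2013.
February 2013 — 2nd Friday is February 8, 2013.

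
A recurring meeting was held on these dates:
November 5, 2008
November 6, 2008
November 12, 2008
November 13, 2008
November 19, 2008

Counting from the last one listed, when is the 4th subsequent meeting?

December 3, 2008

Every event lands on a Wednesday or Thursday (gaps cycle 1, 6, 1, 6).
So the schedule is: every Wednesday and Thursday.
The following Thursday is November 20, 2008.
The following Wednesday is November 26, 2008.
The following Thursday is November 27, 2008.
Next Wednesday: December 3, 2008.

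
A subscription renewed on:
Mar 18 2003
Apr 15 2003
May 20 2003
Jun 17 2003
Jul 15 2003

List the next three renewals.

Aug 19 2003, Sep 16 2003, Oct 21 2003

All dates are Tuesdays, 28, 35, 28, 28 days apart.
Specifically, the 3rd Tuesday of each month.
August 2003 — 3rd Tuesday is Aug 19 2003.
3rd Tuesday of September 2003: Sep 16 2003.
October 2003 — 3rd Tuesday is Oct 21 2003.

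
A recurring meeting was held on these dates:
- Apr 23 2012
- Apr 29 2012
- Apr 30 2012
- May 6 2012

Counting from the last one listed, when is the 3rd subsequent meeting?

Every event lands on a Monday or Sunday (gaps cycle 6, 1, 6).
So the schedule is: every Monday and Sunday.
Next Monday: May 7 2012.
Next Sunday: May 13 2012.
Next Monday: May 14 2012.

May 14 2012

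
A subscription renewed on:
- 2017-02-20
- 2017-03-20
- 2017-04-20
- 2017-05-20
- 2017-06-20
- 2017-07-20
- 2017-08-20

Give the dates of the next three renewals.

2017-09-20, 2017-10-20, 2017-11-20

The day-of-month is always 20 (28, 31, 30, 31, 30, 31 days between events).
So this recurs on the 20th of each month.
Next: September 2017 → 2017-09-20.
Next: October 2017 → 2017-10-20.
Next: November 2017 → 2017-11-20.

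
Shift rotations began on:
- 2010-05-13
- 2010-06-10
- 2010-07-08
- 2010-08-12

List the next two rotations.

These are Thursdays at 28- or 35-day spacing (28, 28, 35).
The pattern: 2nd Thursday of the month.
2nd Thursday of September 2010: 2010-09-09.
October 2010 — 2nd Thursday is 2010-10-14.

2010-09-09, 2010-10-14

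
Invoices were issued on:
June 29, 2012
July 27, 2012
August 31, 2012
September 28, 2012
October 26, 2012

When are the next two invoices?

November 30, 2012; December 28, 2012

These are Fridays with 28, 35, 28, 28-day gaps.
Each is the final Friday of its month — June 29, 2012 is past the 28th, so '4th Friday' doesn't fit.
Last Friday of November 2012: November 30, 2012.
December 2012 ends with Friday December 28, 2012.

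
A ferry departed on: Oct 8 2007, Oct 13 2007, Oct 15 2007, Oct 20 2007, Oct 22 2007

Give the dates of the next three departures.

Oct 27 2007, Oct 29 2007, Nov 3 2007

Every event lands on a Monday or Saturday (gaps cycle 5, 2, 5, 2).
So the schedule is: every Monday and Saturday.
Next Saturday: Oct 27 2007.
The following Monday is Oct 29 2007.
Next Saturday: Nov 3 2007.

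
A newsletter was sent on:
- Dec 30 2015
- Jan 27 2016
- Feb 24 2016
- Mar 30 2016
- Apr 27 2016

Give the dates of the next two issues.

May 25 2016, Jun 29 2016

All Wednesdays; the gaps (28, 28, 35, 28) vary with month length.
This is the last Wednesday of each month.
May 2016 ends with Wednesday May 25 2016.
Last Wednesday of June 2016: Jun 29 2016.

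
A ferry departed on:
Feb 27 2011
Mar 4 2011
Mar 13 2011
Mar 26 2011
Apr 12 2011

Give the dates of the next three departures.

May 3 2011, May 28 2011, Jun 26 2011

Gaps: 5, 9, 13, 17 days — each gap is 4 larger than the previous one.
Next gap: 21 days. Apr 12 2011 + 21 days = May 3 2011.
Next gap: 25 days. May 3 2011 + 25 days = May 28 2011.
Next gap: 29 days. May 28 2011 + 29 days = Jun 26 2011.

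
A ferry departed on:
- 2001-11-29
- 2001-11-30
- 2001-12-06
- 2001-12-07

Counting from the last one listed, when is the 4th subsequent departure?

Gaps: 1, 6, 1 days — not constant, but cyclic with period 2.
The events fall on every Thursday and Friday.
The following Thursday is 2001-12-13.
The following Friday is 2001-12-14.
Next Thursday: 2001-12-20.
The following Friday is 2001-12-21.

2001-12-21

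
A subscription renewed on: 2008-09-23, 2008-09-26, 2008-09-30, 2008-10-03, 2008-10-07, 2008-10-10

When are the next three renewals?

The gap pattern 3, 4, 3, 4, 3 repeats every 2 events.
These are the Tuesdays and Fridays of each week.
Next Tuesday: 2008-10-14.
The following Friday is 2008-10-17.
The following Tuesday is 2008-10-21.

2008-10-14, 2008-10-17, 2008-10-21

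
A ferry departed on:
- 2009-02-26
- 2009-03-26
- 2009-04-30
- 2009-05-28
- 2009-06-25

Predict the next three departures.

2009-07-30, 2009-08-27, 2009-09-24

Every date is a Thursday; gaps 28, 35, 28, 28 days.
Each is the last Thursday of its month (at least one falls on the 29th or later, ruling out '4th Thursday').
Last Thursday of July 2009: 2009-07-30.
Last Thursday of August 2009: 2009-08-27.
Last Thursday of September 2009: 2009-09-24.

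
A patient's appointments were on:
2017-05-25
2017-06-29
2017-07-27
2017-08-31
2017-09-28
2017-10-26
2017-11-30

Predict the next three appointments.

Every date is a Thursday; gaps 35, 28, 35, 28, 28, 35 days.
Each is the last Thursday of its month (at least one falls on the 29th or later, ruling out '4th Thursday').
Last Thursday of December 2017: 2017-12-28.
Last Thursday of January 2018: 2018-01-25.
Last Thursday of February 2018: 2018-02-22.

2017-12-28, 2018-01-25, 2018-02-22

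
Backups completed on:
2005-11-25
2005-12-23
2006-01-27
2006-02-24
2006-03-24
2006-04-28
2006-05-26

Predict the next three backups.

Gaps: 28, 35, 28, 28, 35, 28 days — a mix of 28 and 35. Every date is a Friday.
Each is the 4th Friday of its month.
June 2006 — 4th Friday is 2006-06-23.
July 2006 — 4th Friday is 2006-07-28.
August 2006 — 4th Friday is 2006-08-25.

2006-06-23, 2006-07-28, 2006-08-25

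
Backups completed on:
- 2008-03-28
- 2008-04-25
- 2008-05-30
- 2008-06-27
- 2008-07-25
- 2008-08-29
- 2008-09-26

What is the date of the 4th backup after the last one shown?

All Fridays; the gaps (28, 35, 28, 28, 35, 28) vary with month length.
This is the last Friday of each month.
Last Friday of October 2008: 2008-10-31.
November 2008 ends with Friday 2008-11-28.
Last Friday of December 2008: 2008-12-26.
Last Friday of January 2009: 2009-01-30.

2009-01-30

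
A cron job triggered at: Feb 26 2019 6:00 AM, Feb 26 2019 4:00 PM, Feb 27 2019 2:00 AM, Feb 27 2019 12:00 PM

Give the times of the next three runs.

Feb 27 2019 10:00 PM, Feb 28 2019 8:00 AM, Feb 28 2019 6:00 PM

Spacing: 10, 10, 10 h — constant 10 h.
Feb 27 2019 12:00 PM + 10 h = Feb 27 2019 10:00 PM.
Feb 27 2019 10:00 PM + 10 h = Feb 28 2019 8:00 AM.
Feb 28 2019 8:00 AM + 10 h = Feb 28 2019 6:00 PM.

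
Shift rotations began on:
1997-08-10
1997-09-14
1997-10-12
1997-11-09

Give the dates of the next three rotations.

1997-12-14, 1998-01-11, 1998-02-08

All dates are Sundays, 35, 28, 28 days apart.
Specifically, the 2nd Sunday of each month.
December 1997 — 2nd Sunday is 1997-12-14.
January 1998 — 2nd Sunday is 1998-01-11.
2nd Sunday of February 1998: 1998-02-08.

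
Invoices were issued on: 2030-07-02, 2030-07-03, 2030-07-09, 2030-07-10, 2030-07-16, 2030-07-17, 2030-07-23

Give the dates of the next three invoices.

Gaps: 1, 6, 1, 6, 1, 6 days — not constant, but cyclic with period 2.
The events fall on every Tuesday and Wednesday.
The following Wednesday is 2030-07-24.
The following Tuesday is 2030-07-30.
The following Wednesday is 2030-07-31.

2030-07-24, 2030-07-30, 2030-07-31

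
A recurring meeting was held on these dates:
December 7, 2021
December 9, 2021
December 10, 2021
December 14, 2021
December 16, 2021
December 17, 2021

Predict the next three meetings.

Gaps: 2, 1, 4, 2, 1 days — not constant, but cyclic with period 3.
The events fall on every Tuesday, Thursday and Friday.
Next Tuesday: December 21, 2021.
The following Thursday is December 23, 2021.
The following Friday is December 24, 2021.

December 21, 2021; December 23, 2021; December 24, 2021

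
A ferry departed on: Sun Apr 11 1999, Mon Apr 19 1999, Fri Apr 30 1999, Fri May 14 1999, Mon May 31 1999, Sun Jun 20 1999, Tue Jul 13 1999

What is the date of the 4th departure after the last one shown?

Fri Nov 12 1999

The spacing grows by 3 each time: 8, 11, 14, 17, 20, 23 days.
Next gap: 26 days. Tue Jul 13 1999 + 26 days = Sun Aug 8 1999.
Next gap: 29 days. Sun Aug 8 1999 + 29 days = Mon Sep 6 1999.
Next gap: 32 days. Mon Sep 6 1999 + 32 days = Fri Oct 8 1999.
Next gap: 35 days. Fri Oct 8 1999 + 35 days = Fri Nov 12 1999.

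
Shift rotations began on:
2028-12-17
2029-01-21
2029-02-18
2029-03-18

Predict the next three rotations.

All dates are Sundays, 35, 28, 28 days apart.
Specifically, the 3rd Sunday of each month.
3rd Sunday of April 2029: 2029-04-15.
3rd Sunday of May 2029: 2029-05-20.
June 2029 — 3rd Sunday is 2029-06-17.

2029-04-15, 2029-05-20, 2029-06-17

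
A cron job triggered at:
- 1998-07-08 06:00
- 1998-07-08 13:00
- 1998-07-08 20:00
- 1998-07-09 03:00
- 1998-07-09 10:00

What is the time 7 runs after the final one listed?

1998-07-11 11:00

The interval is a steady 7 hours (7, 7, 7, 7).
1998-07-09 10:00 + 7 h = 1998-07-09 17:00.
1998-07-09 17:00 + 7 h = 1998-07-10 00:00.
1998-07-10 00:00 + 7 h = 1998-07-10 07:00.
1998-07-10 07:00 + 7 h = 1998-07-10 14:00.
1998-07-10 14:00 + 7 h = 1998-07-10 21:00.
1998-07-10 21:00 + 7 h = 1998-07-11 04:00.
1998-07-11 04:00 + 7 h = 1998-07-11 11:00.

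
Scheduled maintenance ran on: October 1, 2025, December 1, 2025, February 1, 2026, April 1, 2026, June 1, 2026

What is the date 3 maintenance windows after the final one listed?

December 1, 2026

Gaps: 61, 62, 59, 61 days — not constant. Every event is on the 1st of the month.
Pattern: the 1st of every 2 months.
Next: August 2026 → August 1, 2026.
October 2026: October 1, 2026.
Next: December 2026 → December 1, 2026.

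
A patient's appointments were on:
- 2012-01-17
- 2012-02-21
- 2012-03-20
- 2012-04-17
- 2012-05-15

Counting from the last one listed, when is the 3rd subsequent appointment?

2012-08-21

These are Tuesdays at 28- or 35-day spacing (35, 28, 28, 28).
The pattern: 3rd Tuesday of the month.
June 2012 — 3rd Tuesday is 2012-06-19.
July 2012 — 3rd Tuesday is 2012-07-17.
3rd Tuesday of August 2012: 2012-08-21.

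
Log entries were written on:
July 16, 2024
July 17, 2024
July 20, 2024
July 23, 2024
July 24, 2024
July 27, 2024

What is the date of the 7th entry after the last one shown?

Every event lands on a Tuesday or Wednesday or Saturday (gaps cycle 1, 3, 3, 1, 3).
So the schedule is: every Tuesday, Wednesday and Saturday.
Next Tuesday: July 30, 2024.
Next Wednesday: July 31, 2024.
The following Saturday is August 3, 2024.
The following Tuesday is August 6, 2024.
The following Wednesday is August 7, 2024.
Next Saturday: August 10, 2024.
The following Tuesday is August 13, 2024.

August 13, 2024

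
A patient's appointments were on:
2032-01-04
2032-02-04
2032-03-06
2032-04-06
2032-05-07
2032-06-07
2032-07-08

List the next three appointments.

Gaps between consecutive events: 31, 31, 31, 31, 31, 31 days — a constant 31-day interval.
2032-07-08 + 31 days = 2032-08-08.
2032-08-08 + 31 days = 2032-09-08.
2032-09-08 + 31 days = 2032-10-09.

2032-08-08, 2032-09-08, 2032-10-09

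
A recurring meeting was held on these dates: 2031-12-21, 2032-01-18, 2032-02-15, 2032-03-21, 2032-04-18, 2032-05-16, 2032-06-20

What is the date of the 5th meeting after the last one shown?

2032-11-21

All dates are Sundays, 28, 28, 35, 28, 28, 35 days apart.
Specifically, the 3rd Sunday of each month.
3rd Sunday of July 2032: 2032-07-18.
3rd Sunday of August 2032: 2032-08-15.
September 2032 — 3rd Sunday is 2032-09-19.
October 2032 — 3rd Sunday is 2032-10-17.
November 2032 — 3rd Sunday is 2032-11-21.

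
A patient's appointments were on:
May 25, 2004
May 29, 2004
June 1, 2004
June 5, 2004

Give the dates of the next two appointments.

June 8, 2004; June 12, 2004

Gaps: 4, 3, 4 days — not constant, but cyclic with period 2.
The events fall on every Tuesday and Saturday.
The following Tuesday is June 8, 2004.
Next Saturday: June 12, 2004.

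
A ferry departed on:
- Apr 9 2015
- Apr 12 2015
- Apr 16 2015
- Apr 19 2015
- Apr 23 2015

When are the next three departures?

The gap pattern 3, 4, 3, 4 repeats every 2 events.
These are the Thursdays and Sundays of each week.
Next Sunday: Apr 26 2015.
The following Thursday is Apr 30 2015.
The following Sunday is May 3 2015.

Apr 26 2015, Apr 30 2015, May 3 2015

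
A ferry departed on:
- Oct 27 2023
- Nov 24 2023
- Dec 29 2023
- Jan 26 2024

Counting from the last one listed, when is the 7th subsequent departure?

These are Fridays with 28, 35, 28-day gaps.
Each is the final Friday of its month — Dec 29 2023 is past the 28th, so '4th Friday' doesn't fit.
Last Friday of February 2024: Feb 23 2024.
March 2024 ends with Friday Mar 29 2024.
April 2024 ends with Friday Apr 26 2024.
May 2024 ends with Friday May 31 2024.
June 2024 ends with Friday Jun 28 2024.
Last Friday of July 2024: Jul 26 2024.
Last Friday of August 2024: Aug 30 2024.

Aug 30 2024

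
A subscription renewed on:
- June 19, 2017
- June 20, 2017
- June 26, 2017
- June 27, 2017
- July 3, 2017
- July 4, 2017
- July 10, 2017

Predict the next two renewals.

July 11, 2017; July 17, 2017

Gaps: 1, 6, 1, 6, 1, 6 days — not constant, but cyclic with period 2.
The events fall on every Monday and Tuesday.
The following Tuesday is July 11, 2017.
Next Monday: July 17, 2017.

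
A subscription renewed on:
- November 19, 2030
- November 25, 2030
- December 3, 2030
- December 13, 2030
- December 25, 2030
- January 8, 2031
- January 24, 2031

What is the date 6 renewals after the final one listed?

June 11, 2031

The spacing grows by 2 each time: 6, 8, 10, 12, 14, 16 days.
Next gap: 18 days. January 24, 2031 + 18 days = February 11, 2031.
Next gap: 20 days. February 11, 2031 + 20 days = March 3, 2031.
Next gap: 22 days. March 3, 2031 + 22 days = March 25, 2031.
Next gap: 24 days. March 25, 2031 + 24 days = April 18, 2031.
Next gap: 26 days. April 18, 2031 + 26 days = May 14, 2031.
Next gap: 28 days. May 14, 2031 + 28 days = June 11, 2031.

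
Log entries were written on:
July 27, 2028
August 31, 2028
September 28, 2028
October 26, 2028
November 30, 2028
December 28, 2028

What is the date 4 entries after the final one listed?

April 26, 2029

All Thursdays; the gaps (35, 28, 28, 35, 28) vary with month length.
This is the last Thursday of each month.
Last Thursday of January 2029: January 25, 2029.
February 2029 ends with Thursday February 22, 2029.
March 2029 ends with Thursday March 29, 2029.
Last Thursday of April 2029: April 26, 2029.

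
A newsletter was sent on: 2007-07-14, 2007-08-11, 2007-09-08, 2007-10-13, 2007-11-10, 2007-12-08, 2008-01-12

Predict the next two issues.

All dates are Saturdays, 28, 28, 35, 28, 28, 35 days apart.
Specifically, the 2nd Saturday of each month.
February 2008 — 2nd Saturday is 2008-02-09.
2nd Saturday of March 2008: 2008-03-08.

2008-02-09, 2008-03-08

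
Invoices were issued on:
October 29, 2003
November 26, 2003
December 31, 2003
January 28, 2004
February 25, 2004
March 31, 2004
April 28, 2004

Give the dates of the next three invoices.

Every date is a Wednesday; gaps 28, 35, 28, 28, 35, 28 days.
Each is the last Wednesday of its month (at least one falls on the 29th or later, ruling out '4th Wednesday').
Last Wednesday of May 2004: May 26, 2004.
June 2004 ends with Wednesday June 30, 2004.
July 2004 ends with Wednesday July 28, 2004.

May 26, 2004; June 30, 2004; July 28, 2004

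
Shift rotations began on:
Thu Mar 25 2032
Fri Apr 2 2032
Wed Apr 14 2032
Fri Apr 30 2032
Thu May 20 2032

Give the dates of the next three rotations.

The spacing grows by 4 each time: 8, 12, 16, 20 days.
Next gap: 24 days. Thu May 20 2032 + 24 days = Sun Jun 13 2032.
Next gap: 28 days. Sun Jun 13 2032 + 28 days = Sun Jul 11 2032.
Next gap: 32 days. Sun Jul 11 2032 + 32 days = Thu Aug 12 2032.

Sun Jun 13 2032, Sun Jul 11 2032, Thu Aug 12 2032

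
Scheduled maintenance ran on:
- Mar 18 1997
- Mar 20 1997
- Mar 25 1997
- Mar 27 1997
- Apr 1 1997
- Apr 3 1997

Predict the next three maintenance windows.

Every event lands on a Tuesday or Thursday (gaps cycle 2, 5, 2, 5, 2).
So the schedule is: every Tuesday and Thursday.
Next Tuesday: Apr 8 1997.
The following Thursday is Apr 10 1997.
The following Tuesday is Apr 15 1997.

Apr 8 1997, Apr 10 1997, Apr 15 1997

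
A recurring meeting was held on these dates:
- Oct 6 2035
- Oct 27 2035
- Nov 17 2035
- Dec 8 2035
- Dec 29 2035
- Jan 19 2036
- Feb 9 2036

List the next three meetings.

Mar 1 2036, Mar 22 2036, Apr 12 2036

Gaps between consecutive events: 21, 21, 21, 21, 21, 21 days — a constant 21-day interval.
Feb 9 2036 + 21 days = Mar 1 2036.
Mar 1 2036 + 21 days = Mar 22 2036.
Mar 22 2036 + 21 days = Apr 12 2036.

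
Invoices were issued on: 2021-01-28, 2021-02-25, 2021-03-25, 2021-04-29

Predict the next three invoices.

2021-05-27, 2021-06-24, 2021-07-29

Every date is a Thursday; gaps 28, 28, 35 days.
Each is the last Thursday of its month (at least one falls on the 29th or later, ruling out '4th Thursday').
May 2021 ends with Thursday 2021-05-27.
June 2021 ends with Thursday 2021-06-24.
July 2021 ends with Thursday 2021-07-29.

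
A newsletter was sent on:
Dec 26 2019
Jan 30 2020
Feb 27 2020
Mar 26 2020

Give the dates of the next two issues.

Apr 30 2020, May 28 2020

All Thursdays; the gaps (35, 28, 28) vary with month length.
This is the last Thursday of each month.
April 2020 ends with Thursday Apr 30 2020.
May 2020 ends with Thursday May 28 2020.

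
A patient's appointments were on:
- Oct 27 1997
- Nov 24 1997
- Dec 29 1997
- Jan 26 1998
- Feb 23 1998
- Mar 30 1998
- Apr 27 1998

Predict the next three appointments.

May 25 1998, Jun 29 1998, Jul 27 1998

All Mondays; the gaps (28, 35, 28, 28, 35, 28) vary with month length.
This is the last Monday of each month.
May 1998 ends with Monday May 25 1998.
Last Monday of June 1998: Jun 29 1998.
Last Monday of July 1998: Jul 27 1998.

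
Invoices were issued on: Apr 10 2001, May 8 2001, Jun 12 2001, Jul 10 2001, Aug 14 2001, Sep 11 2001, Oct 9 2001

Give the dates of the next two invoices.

Gaps: 28, 35, 28, 35, 28, 28 days — a mix of 28 and 35. Every date is a Tuesday.
Each is the 2nd Tuesday of its month.
2nd Tuesday of November 2001: Nov 13 2001.
December 2001 — 2nd Tuesday is Dec 11 2001.

Nov 13 2001, Dec 11 2001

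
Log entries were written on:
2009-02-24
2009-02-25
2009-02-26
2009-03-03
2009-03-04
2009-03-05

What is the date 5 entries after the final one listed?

The gap pattern 1, 1, 5, 1, 1 repeats every 3 events.
These are the Tuesdays, Wednesdays and Thursdays of each week.
The following Tuesday is 2009-03-10.
The following Wednesday is 2009-03-11.
The following Thursday is 2009-03-12.
The following Tuesday is 2009-03-17.
Next Wednesday: 2009-03-18.

2009-03-18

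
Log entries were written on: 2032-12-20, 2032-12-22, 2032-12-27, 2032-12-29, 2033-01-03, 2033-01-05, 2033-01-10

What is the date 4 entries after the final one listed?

Every event lands on a Monday or Wednesday (gaps cycle 2, 5, 2, 5, 2, 5).
So the schedule is: every Monday and Wednesday.
Next Wednesday: 2033-01-12.
The following Monday is 2033-01-17.
The following Wednesday is 2033-01-19.
Next Monday: 2033-01-24.

2033-01-24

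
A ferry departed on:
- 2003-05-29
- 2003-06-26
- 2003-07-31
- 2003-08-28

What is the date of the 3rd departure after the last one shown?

2003-11-27

All Thursdays; the gaps (28, 35, 28) vary with month length.
This is the last Thursday of each month.
September 2003 ends with Thursday 2003-09-25.
Last Thursday of October 2003: 2003-10-30.
November 2003 ends with Thursday 2003-11-27.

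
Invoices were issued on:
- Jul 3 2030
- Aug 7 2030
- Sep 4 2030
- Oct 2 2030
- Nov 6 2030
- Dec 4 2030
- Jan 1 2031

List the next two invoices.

All dates are Wednesdays, 35, 28, 28, 35, 28, 28 days apart.
Specifically, the 1st Wednesday of each month.
1st Wednesday of February 2031: Feb 5 2031.
1st Wednesday of March 2031: Mar 5 2031.

Feb 5 2031, Mar 5 2031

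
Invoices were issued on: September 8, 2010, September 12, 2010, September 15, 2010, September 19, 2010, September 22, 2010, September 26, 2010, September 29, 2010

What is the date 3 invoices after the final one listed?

October 10, 2010

Every event lands on a Wednesday or Sunday (gaps cycle 4, 3, 4, 3, 4, 3).
So the schedule is: every Wednesday and Sunday.
The following Sunday is October 3, 2010.
The following Wednesday is October 6, 2010.
Next Sunday: October 10, 2010.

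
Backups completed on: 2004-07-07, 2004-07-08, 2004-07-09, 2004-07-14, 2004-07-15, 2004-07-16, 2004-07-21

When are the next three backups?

Every event lands on a Wednesday or Thursday or Friday (gaps cycle 1, 1, 5, 1, 1, 5).
So the schedule is: every Wednesday, Thursday and Friday.
The following Thursday is 2004-07-22.
Next Friday: 2004-07-23.
Next Wednesday: 2004-07-28.

2004-07-22, 2004-07-23, 2004-07-28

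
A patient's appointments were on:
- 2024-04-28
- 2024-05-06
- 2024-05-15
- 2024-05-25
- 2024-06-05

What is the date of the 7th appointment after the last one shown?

2024-09-18

The spacing grows by 1 each time: 8, 9, 10, 11 days.
Next gap: 12 days. 2024-06-05 + 12 days = 2024-06-17.
Next gap: 13 days. 2024-06-17 + 13 days = 2024-06-30.
Next gap: 14 days. 2024-06-30 + 14 days = 2024-07-14.
Next gap: 15 days. 2024-07-14 + 15 days = 2024-07-29.
Next gap: 16 days. 2024-07-29 + 16 days = 2024-08-14.
Next gap: 17 days. 2024-08-14 + 17 days = 2024-08-31.
Next gap: 18 days. 2024-08-31 + 18 days = 2024-09-18.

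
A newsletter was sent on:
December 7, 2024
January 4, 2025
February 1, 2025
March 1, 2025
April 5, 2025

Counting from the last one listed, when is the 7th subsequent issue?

Gaps: 28, 28, 28, 35 days — a mix of 28 and 35. Every date is a Saturday.
Each is the 1st Saturday of its month.
May 2025 — 1st Saturday is May 3, 2025.
1st Saturday of June 2025: June 7, 2025.
1st Saturday of July 2025: July 5, 2025.
August 2025 — 1st Saturday is August 2, 2025.
1st Saturday of September 2025: September 6, 2025.
1st Saturday of October 2025: October 4, 2025.
November 2025 — 1st Saturday is November 1, 2025.

November 1, 2025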